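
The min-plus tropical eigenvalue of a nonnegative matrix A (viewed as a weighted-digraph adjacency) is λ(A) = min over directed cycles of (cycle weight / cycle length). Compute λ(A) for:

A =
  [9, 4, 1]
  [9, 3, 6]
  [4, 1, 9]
λ(A) = 5/2

Enumerate directed cycles and compute their means (weight / length). Sample:
  cycle 0 → 0: weight = 9, length = 1, mean = 9/1 ≈ 9.000
  cycle 1 → 1: weight = 3, length = 1, mean = 3/1 ≈ 3.000
  cycle 2 → 2: weight = 9, length = 1, mean = 9/1 ≈ 9.000
  cycle 0 → 1 → 0: weight = 13, length = 2, mean = 13/2 ≈ 6.500
  cycle 0 → 2 → 0: weight = 5, length = 2, mean = 5/2 ≈ 2.500
  cycle 1 → 0 → 1: weight = 13, length = 2, mean = 13/2 ≈ 6.500
Minimum mean = 2.500, attained e.g. along the cycle 0 → 2 → 0 with weight 5 and length 2. So λ(A) = 5/2 = 5/2.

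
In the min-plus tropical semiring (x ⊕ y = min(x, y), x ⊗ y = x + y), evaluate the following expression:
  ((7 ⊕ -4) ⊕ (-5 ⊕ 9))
((7 ⊕ -4) ⊕ (-5 ⊕ 9)) = -5

Expand innermost to outermost. Recall ⊕ takes the minimum of its arguments and ⊗ takes their sum. Working out the expression ((7 ⊕ -4) ⊕ (-5 ⊕ 9)) gives -5.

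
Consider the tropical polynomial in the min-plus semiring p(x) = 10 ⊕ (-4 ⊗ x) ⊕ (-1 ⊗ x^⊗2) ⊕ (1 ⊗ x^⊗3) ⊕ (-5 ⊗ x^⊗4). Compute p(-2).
p(-2) = -13

A tropical monomial a ⊗ x^⊗i evaluates to a + i · x. Evaluating each term at x = -2:
  Term 0 contributes 10 + 0 · -2 = 10
  Term 1 contributes -4 + 1 · -2 = -6
  Term 2 contributes -1 + 2 · -2 = -5
  Term 3 contributes 1 + 3 · -2 = -5
  Term 4 contributes -5 + 4 · -2 = -13
p(-2) = ⊕ of these = min[10, -6, -5, -5, -13] = -13.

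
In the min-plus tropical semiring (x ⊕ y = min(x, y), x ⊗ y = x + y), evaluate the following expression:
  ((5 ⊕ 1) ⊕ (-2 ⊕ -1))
((5 ⊕ 1) ⊕ (-2 ⊕ -1)) = -2

Expand innermost to outermost. Recall ⊕ takes the minimum of its arguments and ⊗ takes their sum. Working out the expression ((5 ⊕ 1) ⊕ (-2 ⊕ -1)) gives -2.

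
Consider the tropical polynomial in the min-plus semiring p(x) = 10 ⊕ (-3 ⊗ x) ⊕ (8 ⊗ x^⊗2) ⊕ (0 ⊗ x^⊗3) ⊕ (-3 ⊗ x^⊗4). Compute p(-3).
p(-3) = -15

A tropical monomial a ⊗ x^⊗i evaluates to a + i · x. Evaluating each term at x = -3:
  Term 0 contributes 10 + 0 · -3 = 10
  Term 1 contributes -3 + 1 · -3 = -6
  Term 2 contributes 8 + 2 · -3 = 2
  Term 3 contributes 0 + 3 · -3 = -9
  Term 4 contributes -3 + 4 · -3 = -15
p(-3) = ⊕ of these = min[10, -6, 2, -9, -15] = -15.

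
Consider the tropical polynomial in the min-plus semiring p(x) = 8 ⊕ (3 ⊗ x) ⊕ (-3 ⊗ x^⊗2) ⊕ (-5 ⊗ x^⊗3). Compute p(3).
p(3) = 3

A tropical monomial a ⊗ x^⊗i evaluates to a + i · x. Evaluating each term at x = 3:
  Term 0 contributes 8 + 0 · 3 = 8
  Term 1 contributes 3 + 1 · 3 = 6
  Term 2 contributes -3 + 2 · 3 = 3
  Term 3 contributes -5 + 3 · 3 = 4
p(3) = ⊕ of these = min[8, 6, 3, 4] = 3.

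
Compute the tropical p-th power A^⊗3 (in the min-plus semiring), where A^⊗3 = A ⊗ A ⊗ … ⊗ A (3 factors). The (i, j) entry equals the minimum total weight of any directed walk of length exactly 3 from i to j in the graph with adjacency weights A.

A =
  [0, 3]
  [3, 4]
A^⊗3 =
  [0, 3]
  [3, 6]

Each entry (A^⊗3)_ij equals the minimum over all length-3 walks i = v_0 → v_1 → … → v_3 = j of Σ_t A[v_t][v_{t+1}]. For example, for (i, j) = (0, 1) we minimise over 4 possible intermediate vertex sequences; the minimum is 3, attained along the walk 0 → 0 → 0 → 1.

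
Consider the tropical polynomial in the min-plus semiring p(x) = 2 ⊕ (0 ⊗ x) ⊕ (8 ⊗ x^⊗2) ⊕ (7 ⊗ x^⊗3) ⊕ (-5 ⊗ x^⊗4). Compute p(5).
p(5) = 2

A tropical monomial a ⊗ x^⊗i evaluates to a + i · x. Evaluating each term at x = 5:
  Term 0 contributes 2 + 0 · 5 = 2
  Term 1 contributes 0 + 1 · 5 = 5
  Term 2 contributes 8 + 2 · 5 = 18
  Term 3 contributes 7 + 3 · 5 = 22
  Term 4 contributes -5 + 4 · 5 = 15
p(5) = ⊕ of these = min[2, 5, 18, 22, 15] = 2.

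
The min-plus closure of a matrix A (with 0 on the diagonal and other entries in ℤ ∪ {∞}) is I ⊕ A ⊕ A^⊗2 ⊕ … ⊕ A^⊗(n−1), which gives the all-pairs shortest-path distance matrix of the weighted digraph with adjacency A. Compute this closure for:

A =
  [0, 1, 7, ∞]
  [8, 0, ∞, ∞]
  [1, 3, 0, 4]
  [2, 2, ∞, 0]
Closure =
  [0, 1, 7, 11]
  [8, 0, 15, 19]
  [1, 2, 0, 4]
  [2, 2, 9, 0]

This is the Floyd-Warshall all-pairs shortest-path computation. For each intermediate vertex k = 0, 1, …, 3, update dist[i][j] ← min(dist[i][j], dist[i][k] + dist[k][j]). The final matrix gives, for each (i, j), the minimum total weight of any directed path from i to j (possibly empty when i = j).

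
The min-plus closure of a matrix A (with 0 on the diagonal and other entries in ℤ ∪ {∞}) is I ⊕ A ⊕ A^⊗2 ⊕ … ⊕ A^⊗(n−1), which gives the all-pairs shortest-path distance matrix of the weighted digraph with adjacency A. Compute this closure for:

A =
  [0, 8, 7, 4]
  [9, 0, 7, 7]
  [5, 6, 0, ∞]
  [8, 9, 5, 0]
Closure =
  [0, 8, 7, 4]
  [9, 0, 7, 7]
  [5, 6, 0, 9]
  [8, 9, 5, 0]

This is the Floyd-Warshall all-pairs shortest-path computation. For each intermediate vertex k = 0, 1, …, 3, update dist[i][j] ← min(dist[i][j], dist[i][k] + dist[k][j]). The final matrix gives, for each (i, j), the minimum total weight of any directed path from i to j (possibly empty when i = j).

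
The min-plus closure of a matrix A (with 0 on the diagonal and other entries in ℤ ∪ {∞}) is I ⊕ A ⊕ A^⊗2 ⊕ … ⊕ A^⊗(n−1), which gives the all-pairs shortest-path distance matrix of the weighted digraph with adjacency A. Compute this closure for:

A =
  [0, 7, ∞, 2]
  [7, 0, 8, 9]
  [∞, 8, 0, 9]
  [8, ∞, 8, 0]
Closure =
  [0, 7, 10, 2]
  [7, 0, 8, 9]
  [15, 8, 0, 9]
  [8, 15, 8, 0]

This is the Floyd-Warshall all-pairs shortest-path computation. For each intermediate vertex k = 0, 1, …, 3, update dist[i][j] ← min(dist[i][j], dist[i][k] + dist[k][j]). The final matrix gives, for each (i, j), the minimum total weight of any directed path from i to j (possibly empty when i = j).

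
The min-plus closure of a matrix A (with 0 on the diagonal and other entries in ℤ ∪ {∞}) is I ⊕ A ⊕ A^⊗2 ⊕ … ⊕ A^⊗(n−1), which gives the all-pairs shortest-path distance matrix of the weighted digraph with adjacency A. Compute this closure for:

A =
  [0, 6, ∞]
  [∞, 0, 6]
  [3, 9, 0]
Closure =
  [0, 6, 12]
  [9, 0, 6]
  [3, 9, 0]

This is the Floyd-Warshall all-pairs shortest-path computation. For each intermediate vertex k = 0, 1, …, 2, update dist[i][j] ← min(dist[i][j], dist[i][k] + dist[k][j]). The final matrix gives, for each (i, j), the minimum total weight of any directed path from i to j (possibly empty when i = j).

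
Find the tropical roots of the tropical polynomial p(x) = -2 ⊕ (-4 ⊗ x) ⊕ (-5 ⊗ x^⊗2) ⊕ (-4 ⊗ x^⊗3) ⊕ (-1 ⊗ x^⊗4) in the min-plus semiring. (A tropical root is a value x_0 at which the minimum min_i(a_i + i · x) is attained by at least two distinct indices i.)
Roots: {-3, -1, 1, 2}

Each tropical root is a break point of the lower envelope of the lines y = a_i + i · x (there are 5 lines, with slopes 0, 1, ..., 4). Only the lines that attain the minimum somewhere contribute to roots; other lines are dominated. Here the surviving (envelope) indices are i = 4, i = 3, i = 2, i = 1, i = 0.
Intersections between consecutive envelope lines give the roots: for adjacent envelope indices i < j the intersection is x = (a_i − a_j) / (j − i). Reading off the sorted break points: {-3, -1, 1, 2}.
Verification: at each break x_0, at least two indices attain the minimum of min_i(a_i + i · x_0).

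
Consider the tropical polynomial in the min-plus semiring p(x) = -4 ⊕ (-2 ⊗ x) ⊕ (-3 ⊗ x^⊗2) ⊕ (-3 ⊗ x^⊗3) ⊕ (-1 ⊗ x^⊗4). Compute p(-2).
p(-2) = -9

A tropical monomial a ⊗ x^⊗i evaluates to a + i · x. Evaluating each term at x = -2:
  Term 0 contributes -4 + 0 · -2 = -4
  Term 1 contributes -2 + 1 · -2 = -4
  Term 2 contributes -3 + 2 · -2 = -7
  Term 3 contributes -3 + 3 · -2 = -9
  Term 4 contributes -1 + 4 · -2 = -9
p(-2) = ⊕ of these = min[-4, -4, -7, -9, -9] = -9.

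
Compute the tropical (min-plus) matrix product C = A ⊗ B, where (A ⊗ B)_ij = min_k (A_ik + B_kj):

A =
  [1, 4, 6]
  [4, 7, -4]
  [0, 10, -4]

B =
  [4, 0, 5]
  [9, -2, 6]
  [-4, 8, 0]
A ⊗ B =
  [2, 1, 6]
  [-8, 4, -4]
  [-8, 0, -4]

Apply the min-plus product entry-by-entry:
  C[0][0] = min over k of (A[0][0] + B[0][0] = 1 + 4 = 5, A[0][1] + B[1][0] = 4 + 9 = 13, A[0][2] + B[2][0] = 6 + -4 = 2) = 2 (attained at k = 2)
  C[0][1] = min over k of (A[0][0] + B[0][1] = 1 + 0 = 1, A[0][1] + B[1][1] = 4 + -2 = 2, A[0][2] + B[2][1] = 6 + 8 = 14) = 1 (attained at k = 0)
  C[0][2] = min over k of (A[0][0] + B[0][2] = 1 + 5 = 6, A[0][1] + B[1][2] = 4 + 6 = 10, A[0][2] + B[2][2] = 6 + 0 = 6) = 6 (attained at k = 0)
  C[1][0] = min over k of (A[1][0] + B[0][0] = 4 + 4 = 8, A[1][1] + B[1][0] = 7 + 9 = 16, A[1][2] + B[2][0] = -4 + -4 = -8) = -8 (attained at k = 2)
  C[1][1] = min over k of (A[1][0] + B[0][1] = 4 + 0 = 4, A[1][1] + B[1][1] = 7 + -2 = 5, A[1][2] + B[2][1] = -4 + 8 = 4) = 4 (attained at k = 0)
  C[1][2] = min over k of (A[1][0] + B[0][2] = 4 + 5 = 9, A[1][1] + B[1][2] = 7 + 6 = 13, A[1][2] + B[2][2] = -4 + 0 = -4) = -4 (attained at k = 2)
  C[2][0] = min over k of (A[2][0] + B[0][0] = 0 + 4 = 4, A[2][1] + B[1][0] = 10 + 9 = 19, A[2][2] + B[2][0] = -4 + -4 = -8) = -8 (attained at k = 2)
  C[2][1] = min over k of (A[2][0] + B[0][1] = 0 + 0 = 0, A[2][1] + B[1][1] = 10 + -2 = 8, A[2][2] + B[2][1] = -4 + 8 = 4) = 0 (attained at k = 0)
  C[2][2] = min over k of (A[2][0] + B[0][2] = 0 + 5 = 5, A[2][1] + B[1][2] = 10 + 6 = 16, A[2][2] + B[2][2] = -4 + 0 = -4) = -4 (attained at k = 2)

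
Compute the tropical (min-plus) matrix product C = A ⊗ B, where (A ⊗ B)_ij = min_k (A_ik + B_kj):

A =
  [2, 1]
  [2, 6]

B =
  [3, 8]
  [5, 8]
A ⊗ B =
  [5, 9]
  [5, 10]

Apply the min-plus product entry-by-entry:
  C[0][0] = min over k of (A[0][0] + B[0][0] = 2 + 3 = 5, A[0][1] + B[1][0] = 1 + 5 = 6) = 5 (attained at k = 0)
  C[0][1] = min over k of (A[0][0] + B[0][1] = 2 + 8 = 10, A[0][1] + B[1][1] = 1 + 8 = 9) = 9 (attained at k = 1)
  C[1][0] = min over k of (A[1][0] + B[0][0] = 2 + 3 = 5, A[1][1] + B[1][0] = 6 + 5 = 11) = 5 (attained at k = 0)
  C[1][1] = min over k of (A[1][0] + B[0][1] = 2 + 8 = 10, A[1][1] + B[1][1] = 6 + 8 = 14) = 10 (attained at k = 0)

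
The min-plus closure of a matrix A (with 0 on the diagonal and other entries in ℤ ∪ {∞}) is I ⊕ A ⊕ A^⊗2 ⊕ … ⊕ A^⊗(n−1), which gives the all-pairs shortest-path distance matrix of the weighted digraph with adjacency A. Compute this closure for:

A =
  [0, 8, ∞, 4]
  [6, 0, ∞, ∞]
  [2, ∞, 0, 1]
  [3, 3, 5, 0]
Closure =
  [0, 7, 9, 4]
  [6, 0, 15, 10]
  [2, 4, 0, 1]
  [3, 3, 5, 0]

This is the Floyd-Warshall all-pairs shortest-path computation. For each intermediate vertex k = 0, 1, …, 3, update dist[i][j] ← min(dist[i][j], dist[i][k] + dist[k][j]). The final matrix gives, for each (i, j), the minimum total weight of any directed path from i to j (possibly empty when i = j).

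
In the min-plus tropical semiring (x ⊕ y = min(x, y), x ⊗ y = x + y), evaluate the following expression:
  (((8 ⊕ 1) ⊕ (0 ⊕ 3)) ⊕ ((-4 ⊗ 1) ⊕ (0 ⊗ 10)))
(((8 ⊕ 1) ⊕ (0 ⊕ 3)) ⊕ ((-4 ⊗ 1) ⊕ (0 ⊗ 10))) = -3

Expand innermost to outermost. Recall ⊕ takes the minimum of its arguments and ⊗ takes their sum. Working out the expression (((8 ⊕ 1) ⊕ (0 ⊕ 3)) ⊕ ((-4 ⊗ 1) ⊕ (0 ⊗ 10))) gives -3.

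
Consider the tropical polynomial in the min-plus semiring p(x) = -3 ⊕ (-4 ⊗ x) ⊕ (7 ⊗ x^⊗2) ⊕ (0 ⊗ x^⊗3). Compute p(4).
p(4) = -3

A tropical monomial a ⊗ x^⊗i evaluates to a + i · x. Evaluating each term at x = 4:
  Term 0 contributes -3 + 0 · 4 = -3
  Term 1 contributes -4 + 1 · 4 = 0
  Term 2 contributes 7 + 2 · 4 = 15
  Term 3 contributes 0 + 3 · 4 = 12
p(4) = ⊕ of these = min[-3, 0, 15, 12] = -3.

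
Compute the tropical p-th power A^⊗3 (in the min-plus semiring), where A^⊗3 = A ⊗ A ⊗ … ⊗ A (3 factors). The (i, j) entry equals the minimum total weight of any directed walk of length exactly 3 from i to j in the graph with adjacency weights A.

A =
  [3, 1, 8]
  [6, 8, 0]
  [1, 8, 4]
A^⊗3 =
  [2, 7, 4]
  [4, 2, 7]
  [7, 5, 2]

Each entry (A^⊗3)_ij equals the minimum over all length-3 walks i = v_0 → v_1 → … → v_3 = j of Σ_t A[v_t][v_{t+1}]. For example, for (i, j) = (0, 2) we minimise over 9 possible intermediate vertex sequences; the minimum is 4, attained along the walk 0 → 0 → 1 → 2.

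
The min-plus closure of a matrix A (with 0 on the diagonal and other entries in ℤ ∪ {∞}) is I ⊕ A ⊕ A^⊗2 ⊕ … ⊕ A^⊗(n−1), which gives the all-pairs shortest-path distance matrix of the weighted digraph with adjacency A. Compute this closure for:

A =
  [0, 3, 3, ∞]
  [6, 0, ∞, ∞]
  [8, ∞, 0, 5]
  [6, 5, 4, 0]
Closure =
  [0, 3, 3, 8]
  [6, 0, 9, 14]
  [8, 10, 0, 5]
  [6, 5, 4, 0]

This is the Floyd-Warshall all-pairs shortest-path computation. For each intermediate vertex k = 0, 1, …, 3, update dist[i][j] ← min(dist[i][j], dist[i][k] + dist[k][j]). The final matrix gives, for each (i, j), the minimum total weight of any directed path from i to j (possibly empty when i = j).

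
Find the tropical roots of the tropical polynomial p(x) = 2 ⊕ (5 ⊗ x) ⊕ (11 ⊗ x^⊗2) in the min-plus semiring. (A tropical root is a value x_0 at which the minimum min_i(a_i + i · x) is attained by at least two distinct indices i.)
Roots: {-6, -3}

Each tropical root is a break point of the lower envelope of the lines y = a_i + i · x (there are 3 lines, with slopes 0, 1, ..., 2). Only the lines that attain the minimum somewhere contribute to roots; other lines are dominated. Here the surviving (envelope) indices are i = 2, i = 1, i = 0.
Intersections between consecutive envelope lines give the roots: for adjacent envelope indices i < j the intersection is x = (a_i − a_j) / (j − i). Reading off the sorted break points: {-6, -3}.
Verification: at each break x_0, at least two indices attain the minimum of min_i(a_i + i · x_0).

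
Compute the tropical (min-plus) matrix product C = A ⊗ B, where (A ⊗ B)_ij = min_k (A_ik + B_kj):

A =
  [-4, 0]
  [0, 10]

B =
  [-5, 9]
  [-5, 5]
A ⊗ B =
  [-9, 5]
  [-5, 9]

Apply the min-plus product entry-by-entry:
  C[0][0] = min over k of (A[0][0] + B[0][0] = -4 + -5 = -9, A[0][1] + B[1][0] = 0 + -5 = -5) = -9 (attained at k = 0)
  C[0][1] = min over k of (A[0][0] + B[0][1] = -4 + 9 = 5, A[0][1] + B[1][1] = 0 + 5 = 5) = 5 (attained at k = 0)
  C[1][0] = min over k of (A[1][0] + B[0][0] = 0 + -5 = -5, A[1][1] + B[1][0] = 10 + -5 = 5) = -5 (attained at k = 0)
  C[1][1] = min over k of (A[1][0] + B[0][1] = 0 + 9 = 9, A[1][1] + B[1][1] = 10 + 5 = 15) = 9 (attained at k = 0)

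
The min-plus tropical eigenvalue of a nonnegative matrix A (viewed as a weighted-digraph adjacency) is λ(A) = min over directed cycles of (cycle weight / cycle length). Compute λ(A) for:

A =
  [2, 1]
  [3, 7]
λ(A) = 2

Enumerate directed cycles and compute their means (weight / length). Sample:
  cycle 0 → 0: weight = 2, length = 1, mean = 2/1 ≈ 2.000
  cycle 1 → 1: weight = 7, length = 1, mean = 7/1 ≈ 7.000
  cycle 0 → 1 → 0: weight = 4, length = 2, mean = 4/2 ≈ 2.000
  cycle 1 → 0 → 1: weight = 4, length = 2, mean = 4/2 ≈ 2.000
Minimum mean = 2.000, attained e.g. along the cycle 0 → 0 with weight 2 and length 1. So λ(A) = 2/1 = 2.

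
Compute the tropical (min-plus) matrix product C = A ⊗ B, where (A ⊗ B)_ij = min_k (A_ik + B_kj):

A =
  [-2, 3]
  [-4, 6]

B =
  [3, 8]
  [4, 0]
A ⊗ B =
  [1, 3]
  [-1, 4]

Apply the min-plus product entry-by-entry:
  C[0][0] = min over k of (A[0][0] + B[0][0] = -2 + 3 = 1, A[0][1] + B[1][0] = 3 + 4 = 7) = 1 (attained at k = 0)
  C[0][1] = min over k of (A[0][0] + B[0][1] = -2 + 8 = 6, A[0][1] + B[1][1] = 3 + 0 = 3) = 3 (attained at k = 1)
  C[1][0] = min over k of (A[1][0] + B[0][0] = -4 + 3 = -1, A[1][1] + B[1][0] = 6 + 4 = 10) = -1 (attained at k = 0)
  C[1][1] = min over k of (A[1][0] + B[0][1] = -4 + 8 = 4, A[1][1] + B[1][1] = 6 + 0 = 6) = 4 (attained at k = 0)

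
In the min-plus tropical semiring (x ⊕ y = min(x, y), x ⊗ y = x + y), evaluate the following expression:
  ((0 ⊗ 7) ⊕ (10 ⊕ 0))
((0 ⊗ 7) ⊕ (10 ⊕ 0)) = 0

Expand innermost to outermost. Recall ⊕ takes the minimum of its arguments and ⊗ takes their sum. Working out the expression ((0 ⊗ 7) ⊕ (10 ⊕ 0)) gives 0.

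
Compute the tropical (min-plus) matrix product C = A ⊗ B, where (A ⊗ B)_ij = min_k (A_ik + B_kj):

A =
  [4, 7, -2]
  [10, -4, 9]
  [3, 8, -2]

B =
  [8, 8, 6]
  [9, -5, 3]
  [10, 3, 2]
A ⊗ B =
  [8, 1, 0]
  [5, -9, -1]
  [8, 1, 0]

Apply the min-plus product entry-by-entry:
  C[0][0] = min over k of (A[0][0] + B[0][0] = 4 + 8 = 12, A[0][1] + B[1][0] = 7 + 9 = 16, A[0][2] + B[2][0] = -2 + 10 = 8) = 8 (attained at k = 2)
  C[0][1] = min over k of (A[0][0] + B[0][1] = 4 + 8 = 12, A[0][1] + B[1][1] = 7 + -5 = 2, A[0][2] + B[2][1] = -2 + 3 = 1) = 1 (attained at k = 2)
  C[0][2] = min over k of (A[0][0] + B[0][2] = 4 + 6 = 10, A[0][1] + B[1][2] = 7 + 3 = 10, A[0][2] + B[2][2] = -2 + 2 = 0) = 0 (attained at k = 2)
  C[1][0] = min over k of (A[1][0] + B[0][0] = 10 + 8 = 18, A[1][1] + B[1][0] = -4 + 9 = 5, A[1][2] + B[2][0] = 9 + 10 = 19) = 5 (attained at k = 1)
  C[1][1] = min over k of (A[1][0] + B[0][1] = 10 + 8 = 18, A[1][1] + B[1][1] = -4 + -5 = -9, A[1][2] + B[2][1] = 9 + 3 = 12) = -9 (attained at k = 1)
  C[1][2] = min over k of (A[1][0] + B[0][2] = 10 + 6 = 16, A[1][1] + B[1][2] = -4 + 3 = -1, A[1][2] + B[2][2] = 9 + 2 = 11) = -1 (attained at k = 1)
  C[2][0] = min over k of (A[2][0] + B[0][0] = 3 + 8 = 11, A[2][1] + B[1][0] = 8 + 9 = 17, A[2][2] + B[2][0] = -2 + 10 = 8) = 8 (attained at k = 2)
  C[2][1] = min over k of (A[2][0] + B[0][1] = 3 + 8 = 11, A[2][1] + B[1][1] = 8 + -5 = 3, A[2][2] + B[2][1] = -2 + 3 = 1) = 1 (attained at k = 2)
  C[2][2] = min over k of (A[2][0] + B[0][2] = 3 + 6 = 9, A[2][1] + B[1][2] = 8 + 3 = 11, A[2][2] + B[2][2] = -2 + 2 = 0) = 0 (attained at k = 2)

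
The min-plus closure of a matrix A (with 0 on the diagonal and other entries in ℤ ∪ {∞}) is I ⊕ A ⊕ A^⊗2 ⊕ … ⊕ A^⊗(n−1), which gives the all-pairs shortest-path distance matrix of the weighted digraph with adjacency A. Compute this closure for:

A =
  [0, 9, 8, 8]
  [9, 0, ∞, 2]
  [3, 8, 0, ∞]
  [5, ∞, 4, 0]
Closure =
  [0, 9, 8, 8]
  [7, 0, 6, 2]
  [3, 8, 0, 10]
  [5, 12, 4, 0]

This is the Floyd-Warshall all-pairs shortest-path computation. For each intermediate vertex k = 0, 1, …, 3, update dist[i][j] ← min(dist[i][j], dist[i][k] + dist[k][j]). The final matrix gives, for each (i, j), the minimum total weight of any directed path from i to j (possibly empty when i = j).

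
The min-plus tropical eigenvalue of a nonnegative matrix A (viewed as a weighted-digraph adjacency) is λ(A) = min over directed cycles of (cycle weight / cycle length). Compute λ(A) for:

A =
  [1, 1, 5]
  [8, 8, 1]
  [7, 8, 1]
λ(A) = 1

Enumerate directed cycles and compute their means (weight / length). Sample:
  cycle 0 → 0: weight = 1, length = 1, mean = 1/1 ≈ 1.000
  cycle 1 → 1: weight = 8, length = 1, mean = 8/1 ≈ 8.000
  cycle 2 → 2: weight = 1, length = 1, mean = 1/1 ≈ 1.000
  cycle 0 → 1 → 0: weight = 9, length = 2, mean = 9/2 ≈ 4.500
  cycle 0 → 2 → 0: weight = 12, length = 2, mean = 12/2 ≈ 6.000
  cycle 1 → 0 → 1: weight = 9, length = 2, mean = 9/2 ≈ 4.500
Minimum mean = 1.000, attained e.g. along the cycle 0 → 0 with weight 1 and length 1. So λ(A) = 1/1 = 1.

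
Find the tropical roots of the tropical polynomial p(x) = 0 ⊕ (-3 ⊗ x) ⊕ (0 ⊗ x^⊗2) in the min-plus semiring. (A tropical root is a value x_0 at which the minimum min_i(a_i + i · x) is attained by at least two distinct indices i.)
Roots: {-3, 3}

Each tropical root is a break point of the lower envelope of the lines y = a_i + i · x (there are 3 lines, with slopes 0, 1, ..., 2). Only the lines that attain the minimum somewhere contribute to roots; other lines are dominated. Here the surviving (envelope) indices are i = 2, i = 1, i = 0.
Intersections between consecutive envelope lines give the roots: for adjacent envelope indices i < j the intersection is x = (a_i − a_j) / (j − i). Reading off the sorted break points: {-3, 3}.
Verification: at each break x_0, at least two indices attain the minimum of min_i(a_i + i · x_0).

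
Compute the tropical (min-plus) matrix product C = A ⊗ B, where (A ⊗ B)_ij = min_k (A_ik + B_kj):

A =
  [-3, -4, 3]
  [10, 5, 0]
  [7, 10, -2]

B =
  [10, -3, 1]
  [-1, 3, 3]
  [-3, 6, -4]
A ⊗ B =
  [-5, -6, -2]
  [-3, 6, -4]
  [-5, 4, -6]

Apply the min-plus product entry-by-entry:
  C[0][0] = min over k of (A[0][0] + B[0][0] = -3 + 10 = 7, A[0][1] + B[1][0] = -4 + -1 = -5, A[0][2] + B[2][0] = 3 + -3 = 0) = -5 (attained at k = 1)
  C[0][1] = min over k of (A[0][0] + B[0][1] = -3 + -3 = -6, A[0][1] + B[1][1] = -4 + 3 = -1, A[0][2] + B[2][1] = 3 + 6 = 9) = -6 (attained at k = 0)
  C[0][2] = min over k of (A[0][0] + B[0][2] = -3 + 1 = -2, A[0][1] + B[1][2] = -4 + 3 = -1, A[0][2] + B[2][2] = 3 + -4 = -1) = -2 (attained at k = 0)
  C[1][0] = min over k of (A[1][0] + B[0][0] = 10 + 10 = 20, A[1][1] + B[1][0] = 5 + -1 = 4, A[1][2] + B[2][0] = 0 + -3 = -3) = -3 (attained at k = 2)
  C[1][1] = min over k of (A[1][0] + B[0][1] = 10 + -3 = 7, A[1][1] + B[1][1] = 5 + 3 = 8, A[1][2] + B[2][1] = 0 + 6 = 6) = 6 (attained at k = 2)
  C[1][2] = min over k of (A[1][0] + B[0][2] = 10 + 1 = 11, A[1][1] + B[1][2] = 5 + 3 = 8, A[1][2] + B[2][2] = 0 + -4 = -4) = -4 (attained at k = 2)
  C[2][0] = min over k of (A[2][0] + B[0][0] = 7 + 10 = 17, A[2][1] + B[1][0] = 10 + -1 = 9, A[2][2] + B[2][0] = -2 + -3 = -5) = -5 (attained at k = 2)
  C[2][1] = min over k of (A[2][0] + B[0][1] = 7 + -3 = 4, A[2][1] + B[1][1] = 10 + 3 = 13, A[2][2] + B[2][1] = -2 + 6 = 4) = 4 (attained at k = 0)
  C[2][2] = min over k of (A[2][0] + B[0][2] = 7 + 1 = 8, A[2][1] + B[1][2] = 10 + 3 = 13, A[2][2] + B[2][2] = -2 + -4 = -6) = -6 (attained at k = 2)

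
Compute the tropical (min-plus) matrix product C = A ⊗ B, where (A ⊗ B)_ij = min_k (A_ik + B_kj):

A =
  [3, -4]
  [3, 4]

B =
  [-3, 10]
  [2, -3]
A ⊗ B =
  [-2, -7]
  [0, 1]

Apply the min-plus product entry-by-entry:
  C[0][0] = min over k of (A[0][0] + B[0][0] = 3 + -3 = 0, A[0][1] + B[1][0] = -4 + 2 = -2) = -2 (attained at k = 1)
  C[0][1] = min over k of (A[0][0] + B[0][1] = 3 + 10 = 13, A[0][1] + B[1][1] = -4 + -3 = -7) = -7 (attained at k = 1)
  C[1][0] = min over k of (A[1][0] + B[0][0] = 3 + -3 = 0, A[1][1] + B[1][0] = 4 + 2 = 6) = 0 (attained at k = 0)
  C[1][1] = min over k of (A[1][0] + B[0][1] = 3 + 10 = 13, A[1][1] + B[1][1] = 4 + -3 = 1) = 1 (attained at k = 1)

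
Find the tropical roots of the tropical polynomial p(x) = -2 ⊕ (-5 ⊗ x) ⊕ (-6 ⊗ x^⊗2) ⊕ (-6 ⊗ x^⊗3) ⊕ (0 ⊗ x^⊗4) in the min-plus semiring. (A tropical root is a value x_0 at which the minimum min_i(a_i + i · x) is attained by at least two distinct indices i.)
Roots: {-6, 0, 1, 3}

Each tropical root is a break point of the lower envelope of the lines y = a_i + i · x (there are 5 lines, with slopes 0, 1, ..., 4). Only the lines that attain the minimum somewhere contribute to roots; other lines are dominated. Here the surviving (envelope) indices are i = 4, i = 3, i = 2, i = 1, i = 0.
Intersections between consecutive envelope lines give the roots: for adjacent envelope indices i < j the intersection is x = (a_i − a_j) / (j − i). Reading off the sorted break points: {-6, 0, 1, 3}.
Verification: at each break x_0, at least two indices attain the minimum of min_i(a_i + i · x_0).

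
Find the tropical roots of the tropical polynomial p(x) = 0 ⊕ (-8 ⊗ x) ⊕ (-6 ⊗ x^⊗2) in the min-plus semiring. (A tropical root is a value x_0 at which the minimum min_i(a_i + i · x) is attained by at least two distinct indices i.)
Roots: {-2, 8}

Each tropical root is a break point of the lower envelope of the lines y = a_i + i · x (there are 3 lines, with slopes 0, 1, ..., 2). Only the lines that attain the minimum somewhere contribute to roots; other lines are dominated. Here the surviving (envelope) indices are i = 2, i = 1, i = 0.
Intersections between consecutive envelope lines give the roots: for adjacent envelope indices i < j the intersection is x = (a_i − a_j) / (j − i). Reading off the sorted break points: {-2, 8}.
Verification: at each break x_0, at least two indices attain the minimum of min_i(a_i + i · x_0).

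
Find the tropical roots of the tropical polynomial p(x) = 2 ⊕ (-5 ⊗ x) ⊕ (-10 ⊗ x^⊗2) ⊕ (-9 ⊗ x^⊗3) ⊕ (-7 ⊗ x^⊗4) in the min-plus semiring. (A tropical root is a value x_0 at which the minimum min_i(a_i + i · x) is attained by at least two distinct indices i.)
Roots: {-2, -1, 5, 7}

Each tropical root is a break point of the lower envelope of the lines y = a_i + i · x (there are 5 lines, with slopes 0, 1, ..., 4). Only the lines that attain the minimum somewhere contribute to roots; other lines are dominated. Here the surviving (envelope) indices are i = 4, i = 3, i = 2, i = 1, i = 0.
Intersections between consecutive envelope lines give the roots: for adjacent envelope indices i < j the intersection is x = (a_i − a_j) / (j − i). Reading off the sorted break points: {-2, -1, 5, 7}.
Verification: at each break x_0, at least two indices attain the minimum of min_i(a_i + i · x_0).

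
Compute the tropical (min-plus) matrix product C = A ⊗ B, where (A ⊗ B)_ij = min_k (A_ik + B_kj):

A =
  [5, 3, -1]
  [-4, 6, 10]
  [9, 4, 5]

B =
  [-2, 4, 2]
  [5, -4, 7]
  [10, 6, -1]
A ⊗ B =
  [3, -1, -2]
  [-6, 0, -2]
  [7, 0, 4]

Apply the min-plus product entry-by-entry:
  C[0][0] = min over k of (A[0][0] + B[0][0] = 5 + -2 = 3, A[0][1] + B[1][0] = 3 + 5 = 8, A[0][2] + B[2][0] = -1 + 10 = 9) = 3 (attained at k = 0)
  C[0][1] = min over k of (A[0][0] + B[0][1] = 5 + 4 = 9, A[0][1] + B[1][1] = 3 + -4 = -1, A[0][2] + B[2][1] = -1 + 6 = 5) = -1 (attained at k = 1)
  C[0][2] = min over k of (A[0][0] + B[0][2] = 5 + 2 = 7, A[0][1] + B[1][2] = 3 + 7 = 10, A[0][2] + B[2][2] = -1 + -1 = -2) = -2 (attained at k = 2)
  C[1][0] = min over k of (A[1][0] + B[0][0] = -4 + -2 = -6, A[1][1] + B[1][0] = 6 + 5 = 11, A[1][2] + B[2][0] = 10 + 10 = 20) = -6 (attained at k = 0)
  C[1][1] = min over k of (A[1][0] + B[0][1] = -4 + 4 = 0, A[1][1] + B[1][1] = 6 + -4 = 2, A[1][2] + B[2][1] = 10 + 6 = 16) = 0 (attained at k = 0)
  C[1][2] = min over k of (A[1][0] + B[0][2] = -4 + 2 = -2, A[1][1] + B[1][2] = 6 + 7 = 13, A[1][2] + B[2][2] = 10 + -1 = 9) = -2 (attained at k = 0)
  C[2][0] = min over k of (A[2][0] + B[0][0] = 9 + -2 = 7, A[2][1] + B[1][0] = 4 + 5 = 9, A[2][2] + B[2][0] = 5 + 10 = 15) = 7 (attained at k = 0)
  C[2][1] = min over k of (A[2][0] + B[0][1] = 9 + 4 = 13, A[2][1] + B[1][1] = 4 + -4 = 0, A[2][2] + B[2][1] = 5 + 6 = 11) = 0 (attained at k = 1)
  C[2][2] = min over k of (A[2][0] + B[0][2] = 9 + 2 = 11, A[2][1] + B[1][2] = 4 + 7 = 11, A[2][2] + B[2][2] = 5 + -1 = 4) = 4 (attained at k = 2)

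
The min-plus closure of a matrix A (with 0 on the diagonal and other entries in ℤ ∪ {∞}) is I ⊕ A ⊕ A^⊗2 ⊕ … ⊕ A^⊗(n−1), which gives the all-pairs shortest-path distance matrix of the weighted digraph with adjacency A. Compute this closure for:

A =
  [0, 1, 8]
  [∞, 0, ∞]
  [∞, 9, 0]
Closure =
  [0, 1, 8]
  [∞, 0, ∞]
  [∞, 9, 0]

This is the Floyd-Warshall all-pairs shortest-path computation. For each intermediate vertex k = 0, 1, …, 2, update dist[i][j] ← min(dist[i][j], dist[i][k] + dist[k][j]). The final matrix gives, for each (i, j), the minimum total weight of any directed path from i to j (possibly empty when i = j).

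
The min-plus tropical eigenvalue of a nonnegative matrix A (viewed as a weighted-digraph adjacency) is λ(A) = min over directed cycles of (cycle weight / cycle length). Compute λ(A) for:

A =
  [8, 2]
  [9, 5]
λ(A) = 5

Enumerate directed cycles and compute their means (weight / length). Sample:
  cycle 0 → 0: weight = 8, length = 1, mean = 8/1 ≈ 8.000
  cycle 1 → 1: weight = 5, length = 1, mean = 5/1 ≈ 5.000
  cycle 0 → 1 → 0: weight = 11, length = 2, mean = 11/2 ≈ 5.500
  cycle 1 → 0 → 1: weight = 11, length = 2, mean = 11/2 ≈ 5.500
Minimum mean = 5.000, attained e.g. along the cycle 1 → 1 with weight 5 and length 1. So λ(A) = 5/1 = 5.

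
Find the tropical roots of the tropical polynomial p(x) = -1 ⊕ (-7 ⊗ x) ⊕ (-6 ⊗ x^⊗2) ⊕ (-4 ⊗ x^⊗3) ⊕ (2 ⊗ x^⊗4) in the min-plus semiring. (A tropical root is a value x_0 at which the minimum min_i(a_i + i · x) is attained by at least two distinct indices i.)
Roots: {-6, -2, -1, 6}

Each tropical root is a break point of the lower envelope of the lines y = a_i + i · x (there are 5 lines, with slopes 0, 1, ..., 4). Only the lines that attain the minimum somewhere contribute to roots; other lines are dominated. Here the surviving (envelope) indices are i = 4, i = 3, i = 2, i = 1, i = 0.
Intersections between consecutive envelope lines give the roots: for adjacent envelope indices i < j the intersection is x = (a_i − a_j) / (j − i). Reading off the sorted break points: {-6, -2, -1, 6}.
Verification: at each break x_0, at least two indices attain the minimum of min_i(a_i + i · x_0).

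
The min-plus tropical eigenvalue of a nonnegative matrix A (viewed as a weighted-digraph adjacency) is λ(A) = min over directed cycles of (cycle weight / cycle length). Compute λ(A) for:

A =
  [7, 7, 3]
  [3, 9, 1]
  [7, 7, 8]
λ(A) = 4

Enumerate directed cycles and compute their means (weight / length). Sample:
  cycle 0 → 0: weight = 7, length = 1, mean = 7/1 ≈ 7.000
  cycle 1 → 1: weight = 9, length = 1, mean = 9/1 ≈ 9.000
  cycle 2 → 2: weight = 8, length = 1, mean = 8/1 ≈ 8.000
  cycle 0 → 1 → 0: weight = 10, length = 2, mean = 10/2 ≈ 5.000
  cycle 0 → 2 → 0: weight = 10, length = 2, mean = 10/2 ≈ 5.000
  cycle 1 → 0 → 1: weight = 10, length = 2, mean = 10/2 ≈ 5.000
Minimum mean = 4.000, attained e.g. along the cycle 1 → 2 → 1 with weight 8 and length 2. So λ(A) = 8/2 = 4.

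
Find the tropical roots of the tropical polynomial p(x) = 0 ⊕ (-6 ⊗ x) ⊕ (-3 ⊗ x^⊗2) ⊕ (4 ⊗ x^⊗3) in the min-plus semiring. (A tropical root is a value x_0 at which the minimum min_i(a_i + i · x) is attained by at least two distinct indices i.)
Roots: {-7, -3, 6}

Each tropical root is a break point of the lower envelope of the lines y = a_i + i · x (there are 4 lines, with slopes 0, 1, ..., 3). Only the lines that attain the minimum somewhere contribute to roots; other lines are dominated. Here the surviving (envelope) indices are i = 3, i = 2, i = 1, i = 0.
Intersections between consecutive envelope lines give the roots: for adjacent envelope indices i < j the intersection is x = (a_i − a_j) / (j − i). Reading off the sorted break points: {-7, -3, 6}.
Verification: at each break x_0, at least two indices attain the minimum of min_i(a_i + i · x_0).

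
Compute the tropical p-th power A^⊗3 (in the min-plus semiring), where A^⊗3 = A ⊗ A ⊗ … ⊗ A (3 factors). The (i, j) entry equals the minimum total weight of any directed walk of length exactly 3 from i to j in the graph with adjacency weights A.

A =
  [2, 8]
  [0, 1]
A^⊗3 =
  [6, 10]
  [2, 3]

Each entry (A^⊗3)_ij equals the minimum over all length-3 walks i = v_0 → v_1 → … → v_3 = j of Σ_t A[v_t][v_{t+1}]. For example, for (i, j) = (0, 1) we minimise over 4 possible intermediate vertex sequences; the minimum is 10, attained along the walk 0 → 1 → 1 → 1.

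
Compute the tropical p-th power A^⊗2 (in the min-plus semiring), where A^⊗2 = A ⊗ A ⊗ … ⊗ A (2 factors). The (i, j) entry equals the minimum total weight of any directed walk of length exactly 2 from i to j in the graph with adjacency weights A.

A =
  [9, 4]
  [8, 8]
A^⊗2 =
  [12, 12]
  [16, 12]

Each entry (A^⊗2)_ij equals the minimum over all length-2 walks i = v_0 → v_1 → … → v_2 = j of Σ_t A[v_t][v_{t+1}]. For example, for (i, j) = (0, 1) we minimise over 2 possible intermediate vertex sequences; the minimum is 12, attained along the walk 0 → 1 → 1.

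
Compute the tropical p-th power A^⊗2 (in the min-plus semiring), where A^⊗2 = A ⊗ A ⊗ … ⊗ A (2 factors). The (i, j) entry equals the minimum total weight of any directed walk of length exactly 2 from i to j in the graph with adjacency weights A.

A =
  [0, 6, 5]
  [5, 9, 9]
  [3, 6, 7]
A^⊗2 =
  [0, 6, 5]
  [5, 11, 10]
  [3, 9, 8]

Each entry (A^⊗2)_ij equals the minimum over all length-2 walks i = v_0 → v_1 → … → v_2 = j of Σ_t A[v_t][v_{t+1}]. For example, for (i, j) = (0, 2) we minimise over 3 possible intermediate vertex sequences; the minimum is 5, attained along the walk 0 → 0 → 2.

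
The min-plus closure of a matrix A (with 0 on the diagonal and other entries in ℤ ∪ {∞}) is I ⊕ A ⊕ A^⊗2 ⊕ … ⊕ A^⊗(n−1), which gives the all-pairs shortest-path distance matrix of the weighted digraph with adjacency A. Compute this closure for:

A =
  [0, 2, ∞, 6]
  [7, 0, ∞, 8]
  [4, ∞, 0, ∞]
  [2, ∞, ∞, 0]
Closure =
  [0, 2, ∞, 6]
  [7, 0, ∞, 8]
  [4, 6, 0, 10]
  [2, 4, ∞, 0]

This is the Floyd-Warshall all-pairs shortest-path computation. For each intermediate vertex k = 0, 1, …, 3, update dist[i][j] ← min(dist[i][j], dist[i][k] + dist[k][j]). The final matrix gives, for each (i, j), the minimum total weight of any directed path from i to j (possibly empty when i = j).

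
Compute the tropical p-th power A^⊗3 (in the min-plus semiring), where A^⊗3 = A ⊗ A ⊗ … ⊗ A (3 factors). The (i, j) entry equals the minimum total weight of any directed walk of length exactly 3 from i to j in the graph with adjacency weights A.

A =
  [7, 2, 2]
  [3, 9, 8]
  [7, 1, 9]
A^⊗3 =
  [6, 7, 7]
  [8, 6, 12]
  [11, 6, 6]

Each entry (A^⊗3)_ij equals the minimum over all length-3 walks i = v_0 → v_1 → … → v_3 = j of Σ_t A[v_t][v_{t+1}]. For example, for (i, j) = (0, 2) we minimise over 9 possible intermediate vertex sequences; the minimum is 7, attained along the walk 0 → 1 → 0 → 2.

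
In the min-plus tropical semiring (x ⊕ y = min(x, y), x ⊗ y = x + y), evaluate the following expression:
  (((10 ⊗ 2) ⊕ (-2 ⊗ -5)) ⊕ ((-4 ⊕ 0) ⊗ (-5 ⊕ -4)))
(((10 ⊗ 2) ⊕ (-2 ⊗ -5)) ⊕ ((-4 ⊕ 0) ⊗ (-5 ⊕ -4))) = -9

Expand innermost to outermost. Recall ⊕ takes the minimum of its arguments and ⊗ takes their sum. Working out the expression (((10 ⊗ 2) ⊕ (-2 ⊗ -5)) ⊕ ((-4 ⊕ 0) ⊗ (-5 ⊕ -4))) gives -9.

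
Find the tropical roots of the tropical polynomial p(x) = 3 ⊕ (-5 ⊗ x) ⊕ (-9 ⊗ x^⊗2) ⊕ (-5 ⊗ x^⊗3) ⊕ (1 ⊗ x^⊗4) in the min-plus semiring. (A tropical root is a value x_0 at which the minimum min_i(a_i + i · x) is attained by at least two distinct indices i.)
Roots: {-6, -4, 4, 8}

Each tropical root is a break point of the lower envelope of the lines y = a_i + i · x (there are 5 lines, with slopes 0, 1, ..., 4). Only the lines that attain the minimum somewhere contribute to roots; other lines are dominated. Here the surviving (envelope) indices are i = 4, i = 3, i = 2, i = 1, i = 0.
Intersections between consecutive envelope lines give the roots: for adjacent envelope indices i < j the intersection is x = (a_i − a_j) / (j − i). Reading off the sorted break points: {-6, -4, 4, 8}.
Verification: at each break x_0, at least two indices attain the minimum of min_i(a_i + i · x_0).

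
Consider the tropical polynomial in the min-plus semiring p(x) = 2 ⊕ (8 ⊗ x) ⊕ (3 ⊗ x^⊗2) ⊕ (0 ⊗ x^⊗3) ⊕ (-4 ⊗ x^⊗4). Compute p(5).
p(5) = 2

A tropical monomial a ⊗ x^⊗i evaluates to a + i · x. Evaluating each term at x = 5:
  Term 0 contributes 2 + 0 · 5 = 2
  Term 1 contributes 8 + 1 · 5 = 13
  Term 2 contributes 3 + 2 · 5 = 13
  Term 3 contributes 0 + 3 · 5 = 15
  Term 4 contributes -4 + 4 · 5 = 16
p(5) = ⊕ of these = min[2, 13, 13, 15, 16] = 2.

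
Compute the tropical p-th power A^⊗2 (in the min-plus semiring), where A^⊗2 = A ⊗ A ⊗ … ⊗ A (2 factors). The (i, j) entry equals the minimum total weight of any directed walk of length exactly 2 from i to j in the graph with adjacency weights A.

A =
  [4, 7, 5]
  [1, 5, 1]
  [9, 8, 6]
A^⊗2 =
  [8, 11, 8]
  [5, 8, 6]
  [9, 13, 9]

Each entry (A^⊗2)_ij equals the minimum over all length-2 walks i = v_0 → v_1 → … → v_2 = j of Σ_t A[v_t][v_{t+1}]. For example, for (i, j) = (0, 2) we minimise over 3 possible intermediate vertex sequences; the minimum is 8, attained along the walk 0 → 1 → 2.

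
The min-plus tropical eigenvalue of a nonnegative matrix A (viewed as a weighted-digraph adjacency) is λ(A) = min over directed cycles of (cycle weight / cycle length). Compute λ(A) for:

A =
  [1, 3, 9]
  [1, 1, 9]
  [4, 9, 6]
λ(A) = 1

Enumerate directed cycles and compute their means (weight / length). Sample:
  cycle 0 → 0: weight = 1, length = 1, mean = 1/1 ≈ 1.000
  cycle 1 → 1: weight = 1, length = 1, mean = 1/1 ≈ 1.000
  cycle 2 → 2: weight = 6, length = 1, mean = 6/1 ≈ 6.000
  cycle 0 → 1 → 0: weight = 4, length = 2, mean = 4/2 ≈ 2.000
  cycle 0 → 2 → 0: weight = 13, length = 2, mean = 13/2 ≈ 6.500
  cycle 1 → 0 → 1: weight = 4, length = 2, mean = 4/2 ≈ 2.000
Minimum mean = 1.000, attained e.g. along the cycle 0 → 0 with weight 1 and length 1. So λ(A) = 1/1 = 1.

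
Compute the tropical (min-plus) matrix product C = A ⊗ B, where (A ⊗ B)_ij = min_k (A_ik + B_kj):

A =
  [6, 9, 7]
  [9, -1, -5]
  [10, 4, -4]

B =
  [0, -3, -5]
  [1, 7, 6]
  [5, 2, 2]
A ⊗ B =
  [6, 3, 1]
  [0, -3, -3]
  [1, -2, -2]

Apply the min-plus product entry-by-entry:
  C[0][0] = min over k of (A[0][0] + B[0][0] = 6 + 0 = 6, A[0][1] + B[1][0] = 9 + 1 = 10, A[0][2] + B[2][0] = 7 + 5 = 12) = 6 (attained at k = 0)
  C[0][1] = min over k of (A[0][0] + B[0][1] = 6 + -3 = 3, A[0][1] + B[1][1] = 9 + 7 = 16, A[0][2] + B[2][1] = 7 + 2 = 9) = 3 (attained at k = 0)
  C[0][2] = min over k of (A[0][0] + B[0][2] = 6 + -5 = 1, A[0][1] + B[1][2] = 9 + 6 = 15, A[0][2] + B[2][2] = 7 + 2 = 9) = 1 (attained at k = 0)
  C[1][0] = min over k of (A[1][0] + B[0][0] = 9 + 0 = 9, A[1][1] + B[1][0] = -1 + 1 = 0, A[1][2] + B[2][0] = -5 + 5 = 0) = 0 (attained at k = 1)
  C[1][1] = min over k of (A[1][0] + B[0][1] = 9 + -3 = 6, A[1][1] + B[1][1] = -1 + 7 = 6, A[1][2] + B[2][1] = -5 + 2 = -3) = -3 (attained at k = 2)
  C[1][2] = min over k of (A[1][0] + B[0][2] = 9 + -5 = 4, A[1][1] + B[1][2] = -1 + 6 = 5, A[1][2] + B[2][2] = -5 + 2 = -3) = -3 (attained at k = 2)
  C[2][0] = min over k of (A[2][0] + B[0][0] = 10 + 0 = 10, A[2][1] + B[1][0] = 4 + 1 = 5, A[2][2] + B[2][0] = -4 + 5 = 1) = 1 (attained at k = 2)
  C[2][1] = min over k of (A[2][0] + B[0][1] = 10 + -3 = 7, A[2][1] + B[1][1] = 4 + 7 = 11, A[2][2] + B[2][1] = -4 + 2 = -2) = -2 (attained at k = 2)
  C[2][2] = min over k of (A[2][0] + B[0][2] = 10 + -5 = 5, A[2][1] + B[1][2] = 4 + 6 = 10, A[2][2] + B[2][2] = -4 + 2 = -2) = -2 (attained at k = 2)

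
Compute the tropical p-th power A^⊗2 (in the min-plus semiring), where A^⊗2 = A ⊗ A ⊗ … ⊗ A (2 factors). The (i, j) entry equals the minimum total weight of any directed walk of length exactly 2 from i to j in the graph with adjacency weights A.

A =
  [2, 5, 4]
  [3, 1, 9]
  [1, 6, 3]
A^⊗2 =
  [4, 6, 6]
  [4, 2, 7]
  [3, 6, 5]

Each entry (A^⊗2)_ij equals the minimum over all length-2 walks i = v_0 → v_1 → … → v_2 = j of Σ_t A[v_t][v_{t+1}]. For example, for (i, j) = (0, 2) we minimise over 3 possible intermediate vertex sequences; the minimum is 6, attained along the walk 0 → 0 → 2.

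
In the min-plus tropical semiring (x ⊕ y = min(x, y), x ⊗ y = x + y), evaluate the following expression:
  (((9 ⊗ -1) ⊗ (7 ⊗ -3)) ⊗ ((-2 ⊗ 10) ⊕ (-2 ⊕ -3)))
(((9 ⊗ -1) ⊗ (7 ⊗ -3)) ⊗ ((-2 ⊗ 10) ⊕ (-2 ⊕ -3))) = 9

Expand innermost to outermost. Recall ⊕ takes the minimum of its arguments and ⊗ takes their sum. Working out the expression (((9 ⊗ -1) ⊗ (7 ⊗ -3)) ⊗ ((-2 ⊗ 10) ⊕ (-2 ⊕ -3))) gives 9.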